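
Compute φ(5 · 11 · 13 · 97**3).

φ(652561195) = 652561195 · (1 − 1/5) · (1 − 1/11) · (1 − 1/13) · (1 − 1/97)
       = 652561195 · 46080/69355 = 433566720.

433566720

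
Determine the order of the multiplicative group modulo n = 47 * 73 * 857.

2835072

φ(47) = 47 − 1 = 46.
φ(73) = 73 − 1 = 72.
φ(857) = 857 − 1 = 856.
φ(2940367) = 46 × 72 × 856 = 2835072.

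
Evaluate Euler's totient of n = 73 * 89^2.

563904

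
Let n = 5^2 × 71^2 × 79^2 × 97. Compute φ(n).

φ(5^2) = 5^1·(5−1) = 5·4 = 20.
φ(71^2) = 71^1·(71−1) = 71·70 = 4970.
φ(79^2) = 79^2 − 79^1 = 6241 − 79 = 6162.
φ(97) = 97 − 1 = 96.
φ(76292636425) = 20 × 4970 × 6162 × 96 = 58800268800.

58800268800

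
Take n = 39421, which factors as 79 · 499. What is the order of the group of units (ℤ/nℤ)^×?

φ(79) = 79 − 1 = 78.
φ(499) = 499 − 1 = 498.
Since φ is multiplicative, φ(39421) = 78 · 498 = 38844.

38844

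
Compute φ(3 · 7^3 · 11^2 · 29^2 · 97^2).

φ(985235857221) = 985235857221 · (1 − 1/3) · (1 − 1/7) · (1 − 1/11) · (1 − 1/29) · (1 − 1/97)
       = 985235857221 · 322560/649803 = 489067729920.

489067729920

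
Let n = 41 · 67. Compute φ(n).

φ(41) = 41 − 1 = 40.
φ(67) = 67 − 1 = 66.
φ(2747) = 40 × 66 = 2640.

2640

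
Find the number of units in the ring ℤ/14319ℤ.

First factor: 14319 = 3**2 × 37 × 43.
φ(3^2) = 3^2 − 3^1 = 9 − 3 = 6.
φ(37) = 37 − 1 = 36.
φ(43) = 43 − 1 = 42.
φ(14319) = 6 × 36 × 42 = 9072.

9072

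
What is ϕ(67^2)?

φ(4489) = 4489 · (1 − 1/67)
       = 4489 · 66/67 = 4422.

4422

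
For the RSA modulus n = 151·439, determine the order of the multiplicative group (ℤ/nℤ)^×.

65700

φ(pq) = (p−1)(q−1) = 150 · 438 = 65700.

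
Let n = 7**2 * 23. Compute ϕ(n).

924

φ(1127) = 1127 · (1 − 1/7) · (1 − 1/23)
       = 1127 · 132/161 = 924.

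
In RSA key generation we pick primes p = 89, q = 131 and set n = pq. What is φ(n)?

11440

φ(pq) = (p−1)(q−1) = 88 · 130 = 11440.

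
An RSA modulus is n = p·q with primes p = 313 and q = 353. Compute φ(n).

109824

φ(pq) = (p−1)(q−1) = 312 · 352 = 109824.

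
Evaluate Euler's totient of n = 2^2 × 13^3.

4056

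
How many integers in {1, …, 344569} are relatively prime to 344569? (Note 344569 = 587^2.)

φ(587^2) = 587^2 − 587^1 = 344569 − 587 = 343982.

343982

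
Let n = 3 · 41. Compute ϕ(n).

φ(3) = 3 − 1 = 2.
φ(41) = 41 − 1 = 40.
Since φ is multiplicative, φ(123) = 2 · 40 = 80.

80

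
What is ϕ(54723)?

First factor: 54723 = 3 · 17 · 29 · 37.
φ(3) = 3 − 1 = 2.
φ(17) = 17 − 1 = 16.
φ(29) = 29 − 1 = 28.
φ(37) = 37 − 1 = 36.
Multiply: 2 · 16 · 28 · 36 = 32256.

32256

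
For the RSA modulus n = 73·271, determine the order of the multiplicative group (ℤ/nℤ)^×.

φ(n) = (p − 1)(q − 1) = (73−1)(271−1) = 72·270 = 19440.

19440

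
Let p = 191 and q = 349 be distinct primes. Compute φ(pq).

66120

φ(191) = 191 − 1 = 190.
φ(349) = 349 − 1 = 348.
φ(66659) = 190 × 348 = 66120.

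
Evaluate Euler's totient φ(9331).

Factor 9331: 9331 = 7 · 31 · 43.
φ(9331) = 9331 · (1 − 1/7) · (1 − 1/31) · (1 − 1/43)
       = 9331 · 7560/9331 = 7560.

7560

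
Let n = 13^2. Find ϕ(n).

156

φ(13^2) = 13^1·(13−1) = 13·12 = 156.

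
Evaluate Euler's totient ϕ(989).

924

989 = 23 · 43.
φ(989) = 989 · (1 − 1/23) · (1 − 1/43)
       = 989 · 924/989 = 924.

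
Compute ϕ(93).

60

Prime factorization: 93 = 3 * 31.
φ(3) = 3 − 1 = 2.
φ(31) = 31 − 1 = 30.
Since φ is multiplicative, φ(93) = 2 · 30 = 60.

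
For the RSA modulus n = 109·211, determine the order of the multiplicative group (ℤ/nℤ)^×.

22680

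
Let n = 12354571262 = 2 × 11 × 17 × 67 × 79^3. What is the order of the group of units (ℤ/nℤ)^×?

5140586880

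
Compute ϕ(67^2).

4422

φ(4489) = 4489 · (1 − 1/67)
       = 4489 · 66/67 = 4422.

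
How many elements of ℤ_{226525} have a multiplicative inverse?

Factor 226525: 226525 = 5**2 × 13 × 17 × 41.
φ(226525) = 226525 · (1 − 1/5) · (1 − 1/13) · (1 − 1/17) · (1 − 1/41)
       = 226525 · 30720/45305 = 153600.

153600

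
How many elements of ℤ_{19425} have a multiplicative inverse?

8640

Prime factorization: 19425 = 3 * 5^2 * 7 * 37.
φ(3) = 3 − 1 = 2.
φ(5^2) = 5^1·(5−1) = 5·4 = 20.
φ(7) = 7 − 1 = 6.
φ(37) = 37 − 1 = 36.
Multiply: 2 · 20 · 6 · 36 = 8640.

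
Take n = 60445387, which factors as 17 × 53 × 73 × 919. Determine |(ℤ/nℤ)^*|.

φ(17) = 17 − 1 = 16.
φ(53) = 53 − 1 = 52.
φ(73) = 73 − 1 = 72.
φ(919) = 919 − 1 = 918.
φ(60445387) = 16 × 52 × 72 × 918 = 54991872.

54991872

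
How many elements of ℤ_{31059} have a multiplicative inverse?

16128

First factor: 31059 = 3**2 · 7 · 17 · 29.
φ(3^2) = 3^1·(3−1) = 3·2 = 6.
φ(7) = 7 − 1 = 6.
φ(17) = 17 − 1 = 16.
φ(29) = 29 − 1 = 28.
Multiply: 6 · 6 · 16 · 28 = 16128.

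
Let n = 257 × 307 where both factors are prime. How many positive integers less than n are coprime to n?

φ(78899) = 78899 · (1 − 1/257) · (1 − 1/307)
       = 78899 · 78336/78899 = 78336.

78336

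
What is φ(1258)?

First factor: 1258 = 2 × 17 × 37.
φ(1258) = 1258 · (1 − 1/2) · (1 − 1/17) · (1 − 1/37)
       = 1258 · 576/1258 = 576.

576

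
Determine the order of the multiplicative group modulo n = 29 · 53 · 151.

218400

φ(29) = 29 − 1 = 28.
φ(53) = 53 − 1 = 52.
φ(151) = 151 − 1 = 150.
Since φ is multiplicative, φ(232087) = 28 · 52 · 150 = 218400.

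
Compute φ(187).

160

First factor: 187 = 11 × 17.
φ(187) = 187 · (1 − 1/11) · (1 − 1/17)
       = 187 · 160/187 = 160.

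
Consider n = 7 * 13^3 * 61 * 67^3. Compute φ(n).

216303721920

φ(282151484797) = 282151484797 · (1 − 1/7) · (1 − 1/13) · (1 − 1/61) · (1 − 1/67)
       = 282151484797 · 285120/371917 = 216303721920.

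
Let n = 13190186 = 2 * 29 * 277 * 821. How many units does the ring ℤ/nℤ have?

6336960

φ(2) = 2 − 1 = 1.
φ(29) = 29 − 1 = 28.
φ(277) = 277 − 1 = 276.
φ(821) = 821 − 1 = 820.
Multiply: 1 · 28 · 276 · 820 = 6336960.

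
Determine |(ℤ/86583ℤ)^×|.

Prime factorization: 86583 = 3 · 7^2 · 19 · 31.
φ(3) = 3 − 1 = 2.
φ(7^2) = 7^1·(7−1) = 7·6 = 42.
φ(19) = 19 − 1 = 18.
φ(31) = 31 − 1 = 30.
φ(86583) = 2 × 42 × 18 × 30 = 45360.

45360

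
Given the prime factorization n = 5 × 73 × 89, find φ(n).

25344

φ(5) = 5 − 1 = 4.
φ(73) = 73 − 1 = 72.
φ(89) = 89 − 1 = 88.
Multiply: 4 · 72 · 88 = 25344.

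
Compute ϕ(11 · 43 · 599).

251160

φ(283327) = 283327 · (1 − 1/11) · (1 − 1/43) · (1 − 1/599)
       = 283327 · 251160/283327 = 251160.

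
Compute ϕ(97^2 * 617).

5736192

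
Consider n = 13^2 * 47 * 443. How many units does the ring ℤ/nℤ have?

φ(13^2) = 13^2 − 13^1 = 169 − 13 = 156.
φ(47) = 47 − 1 = 46.
φ(443) = 443 − 1 = 442.
Since φ is multiplicative, φ(3518749) = 156 · 46 · 442 = 3171792.

3171792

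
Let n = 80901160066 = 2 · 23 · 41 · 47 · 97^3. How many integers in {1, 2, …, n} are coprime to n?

φ(80901160066) = 80901160066 · (1 − 1/2) · (1 − 1/23) · (1 − 1/41) · (1 − 1/47) · (1 − 1/97)
       = 80901160066 · 3886080/8598274 = 36564126720.

36564126720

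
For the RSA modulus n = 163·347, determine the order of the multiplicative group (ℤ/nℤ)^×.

φ(pq) = (p−1)(q−1) = 162 · 346 = 56052.

56052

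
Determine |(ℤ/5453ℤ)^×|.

First factor: 5453 = 7 · 19 · 41.
φ(5453) = 5453 · (1 − 1/7) · (1 − 1/19) · (1 − 1/41)
       = 5453 · 4320/5453 = 4320.

4320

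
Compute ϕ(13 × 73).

φ(949) = 949 · (1 − 1/13) · (1 − 1/73)
       = 949 · 864/949 = 864.

864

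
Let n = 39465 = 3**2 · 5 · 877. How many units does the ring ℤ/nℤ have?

21024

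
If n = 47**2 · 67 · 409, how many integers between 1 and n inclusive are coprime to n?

φ(47^2) = 47^2 − 47^1 = 2209 − 47 = 2162.
φ(67) = 67 − 1 = 66.
φ(409) = 409 − 1 = 408.
φ(60533227) = 2162 × 66 × 408 = 58218336.

58218336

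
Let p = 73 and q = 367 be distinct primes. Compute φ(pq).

26352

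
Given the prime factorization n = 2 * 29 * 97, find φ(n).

φ(2) = 2 − 1 = 1.
φ(29) = 29 − 1 = 28.
φ(97) = 97 − 1 = 96.
Multiply: 1 · 28 · 96 = 2688.

2688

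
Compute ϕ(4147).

First factor: 4147 = 11 × 13 × 29.
φ(4147) = 4147 · (1 − 1/11) · (1 − 1/13) · (1 − 1/29)
       = 4147 · 3360/4147 = 3360.

3360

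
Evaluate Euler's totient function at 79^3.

φ(493039) = 493039 · (1 − 1/79)
       = 493039 · 78/79 = 486798.

486798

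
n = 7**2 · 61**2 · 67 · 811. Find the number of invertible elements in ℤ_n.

8217871200

φ(7^2) = 7^1·(7−1) = 7·6 = 42.
φ(61^2) = 61^1·(61−1) = 61·60 = 3660.
φ(67) = 67 − 1 = 66.
φ(811) = 811 − 1 = 810.
φ(9907210873) = 42 × 3660 × 66 × 810 = 8217871200.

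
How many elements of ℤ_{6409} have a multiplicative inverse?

Factor 6409: 6409 = 13 * 17 * 29.
φ(13) = 13 − 1 = 12.
φ(17) = 17 − 1 = 16.
φ(29) = 29 − 1 = 28.
Multiply: 12 · 16 · 28 = 5376.

5376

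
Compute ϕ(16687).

14400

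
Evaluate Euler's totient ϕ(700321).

First factor: 700321 = 19 × 29 × 31 × 41.
φ(19) = 19 − 1 = 18.
φ(29) = 29 − 1 = 28.
φ(31) = 31 − 1 = 30.
φ(41) = 41 − 1 = 40.
Since φ is multiplicative, φ(700321) = 18 · 28 · 30 · 40 = 604800.

604800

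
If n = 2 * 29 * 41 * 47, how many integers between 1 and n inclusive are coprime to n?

51520

φ(2) = 2 − 1 = 1.
φ(29) = 29 − 1 = 28.
φ(41) = 41 − 1 = 40.
φ(47) = 47 − 1 = 46.
Since φ is multiplicative, φ(111766) = 1 · 28 · 40 · 46 = 51520.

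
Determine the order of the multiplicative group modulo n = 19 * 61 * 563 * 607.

φ(396077819) = 396077819 · (1 − 1/19) · (1 − 1/61) · (1 − 1/563) · (1 − 1/607)
       = 396077819 · 367817760/396077819 = 367817760.

367817760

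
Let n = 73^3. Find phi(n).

383688

φ(389017) = 389017 · (1 − 1/73)
       = 389017 · 72/73 = 383688.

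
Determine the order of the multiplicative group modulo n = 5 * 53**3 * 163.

φ(121334755) = 121334755 · (1 − 1/5) · (1 − 1/53) · (1 − 1/163)
       = 121334755 · 33696/43195 = 94652064.

94652064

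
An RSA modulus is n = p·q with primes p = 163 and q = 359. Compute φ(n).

φ(pq) = (p−1)(q−1) = 162 · 358 = 57996.

57996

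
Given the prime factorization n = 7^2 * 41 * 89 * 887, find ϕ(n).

130986240

φ(158596487) = 158596487 · (1 − 1/7) · (1 − 1/41) · (1 − 1/89) · (1 − 1/887)
       = 158596487 · 18712320/22656641 = 130986240.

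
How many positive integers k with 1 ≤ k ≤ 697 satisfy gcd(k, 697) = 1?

697 = 17 * 41.
φ(697) = 697 · (1 − 1/17) · (1 − 1/41)
       = 697 · 640/697 = 640.

640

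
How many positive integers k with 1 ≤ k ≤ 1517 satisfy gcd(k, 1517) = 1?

1440

First factor: 1517 = 37 · 41.
φ(37) = 37 − 1 = 36.
φ(41) = 41 − 1 = 40.
φ(1517) = 36 × 40 = 1440.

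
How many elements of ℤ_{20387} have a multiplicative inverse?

20387 = 19 * 29 * 37.
φ(19) = 19 − 1 = 18.
φ(29) = 29 − 1 = 28.
φ(37) = 37 − 1 = 36.
Multiply: 18 · 28 · 36 = 18144.

18144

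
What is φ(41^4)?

2756840

φ(41^4) = 41^4 − 41^3 = 2825761 − 68921 = 2756840.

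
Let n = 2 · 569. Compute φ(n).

φ(1138) = 1138 · (1 − 1/2) · (1 − 1/569)
       = 1138 · 568/1138 = 568.

568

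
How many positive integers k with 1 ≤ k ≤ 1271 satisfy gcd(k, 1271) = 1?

1200

First factor: 1271 = 31 * 41.
φ(31) = 31 − 1 = 30.
φ(41) = 41 − 1 = 40.
Multiply: 30 · 40 = 1200.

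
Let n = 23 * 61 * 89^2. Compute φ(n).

φ(23) = 23 − 1 = 22.
φ(61) = 61 − 1 = 60.
φ(89^2) = 89^1·(89−1) = 89·88 = 7832.
φ(11113163) = 22 × 60 × 7832 = 10338240.

10338240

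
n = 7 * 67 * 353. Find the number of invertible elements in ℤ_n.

139392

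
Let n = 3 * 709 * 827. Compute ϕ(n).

1169616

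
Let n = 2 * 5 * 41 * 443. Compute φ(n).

φ(2) = 2 − 1 = 1.
φ(5) = 5 − 1 = 4.
φ(41) = 41 − 1 = 40.
φ(443) = 443 − 1 = 442.
Since φ is multiplicative, φ(181630) = 1 · 4 · 40 · 442 = 70720.

70720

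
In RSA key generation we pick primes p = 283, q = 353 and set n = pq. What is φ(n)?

φ(283) = 283 − 1 = 282.
φ(353) = 353 − 1 = 352.
Since φ is multiplicative, φ(99899) = 282 · 352 = 99264.

99264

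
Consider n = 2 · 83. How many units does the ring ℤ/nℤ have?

82

φ(166) = 166 · (1 − 1/2) · (1 − 1/83)
       = 166 · 82/166 = 82.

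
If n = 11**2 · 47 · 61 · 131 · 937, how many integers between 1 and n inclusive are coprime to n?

φ(11^2) = 11^2 − 11^1 = 121 − 11 = 110.
φ(47) = 47 − 1 = 46.
φ(61) = 61 − 1 = 60.
φ(131) = 131 − 1 = 130.
φ(937) = 937 − 1 = 936.
Since φ is multiplicative, φ(42581793529) = 110 · 46 · 60 · 130 · 936 = 36942048000.

36942048000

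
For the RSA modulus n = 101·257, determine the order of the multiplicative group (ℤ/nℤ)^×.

φ(pq) = (p−1)(q−1) = 100 · 256 = 25600.

25600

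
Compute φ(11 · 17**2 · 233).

φ(740707) = 740707 · (1 − 1/11) · (1 − 1/17) · (1 − 1/233)
       = 740707 · 37120/43571 = 631040.

631040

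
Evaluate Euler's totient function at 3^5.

162

φ(3^5) = 3^4·(3−1) = 81·2 = 162.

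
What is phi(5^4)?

500

φ(625) = 625 · (1 − 1/5)
       = 625 · 4/5 = 500.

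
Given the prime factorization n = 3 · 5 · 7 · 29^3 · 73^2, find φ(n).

φ(3) = 3 − 1 = 2.
φ(5) = 5 − 1 = 4.
φ(7) = 7 − 1 = 6.
φ(29^3) = 29^3 − 29^2 = 24389 − 841 = 23548.
φ(73^2) = 73^1·(73−1) = 73·72 = 5256.
Since φ is multiplicative, φ(13646743005) = 2 · 4 · 6 · 23548 · 5256 = 5940877824.

5940877824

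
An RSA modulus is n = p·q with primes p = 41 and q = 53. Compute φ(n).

φ(pq) = (p−1)(q−1) = 40 · 52 = 2080.

2080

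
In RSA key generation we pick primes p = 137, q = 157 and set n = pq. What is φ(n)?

21216

φ(n) = (p − 1)(q − 1) = (137−1)(157−1) = 136·156 = 21216.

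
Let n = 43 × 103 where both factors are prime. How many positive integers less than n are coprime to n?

For distinct primes, φ(pq) = (p−1)(q−1) = 42 × 102 = 4284.

4284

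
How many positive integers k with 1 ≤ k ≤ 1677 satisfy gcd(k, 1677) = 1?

First factor: 1677 = 3 · 13 · 43.
φ(1677) = 1677 · (1 − 1/3) · (1 − 1/13) · (1 − 1/43)
       = 1677 · 1008/1677 = 1008.

1008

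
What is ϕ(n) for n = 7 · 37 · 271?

58320

φ(70189) = 70189 · (1 − 1/7) · (1 − 1/37) · (1 − 1/271)
       = 70189 · 58320/70189 = 58320.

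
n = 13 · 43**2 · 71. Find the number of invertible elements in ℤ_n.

1517040

φ(13) = 13 − 1 = 12.
φ(43^2) = 43^2 − 43^1 = 1849 − 43 = 1806.
φ(71) = 71 − 1 = 70.
Since φ is multiplicative, φ(1706627) = 12 · 1806 · 70 = 1517040.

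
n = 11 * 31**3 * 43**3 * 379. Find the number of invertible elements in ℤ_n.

8462966929200

φ(11) = 11 − 1 = 10.
φ(31^3) = 31^3 − 31^2 = 29791 − 961 = 28830.
φ(43^3) = 43^3 − 43^2 = 79507 − 1849 = 77658.
φ(379) = 379 − 1 = 378.
Since φ is multiplicative, φ(9874664371253) = 10 · 28830 · 77658 · 378 = 8462966929200.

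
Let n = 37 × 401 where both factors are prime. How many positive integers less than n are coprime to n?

φ(14837) = 14837 · (1 − 1/37) · (1 − 1/401)
       = 14837 · 14400/14837 = 14400.

14400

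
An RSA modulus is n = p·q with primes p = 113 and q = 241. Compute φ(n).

φ(n) = (p − 1)(q − 1) = (113−1)(241−1) = 112·240 = 26880.

26880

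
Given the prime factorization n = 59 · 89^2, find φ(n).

454256

φ(59) = 59 − 1 = 58.
φ(89^2) = 89^1·(89−1) = 89·88 = 7832.
φ(467339) = 58 × 7832 = 454256.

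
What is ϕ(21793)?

19440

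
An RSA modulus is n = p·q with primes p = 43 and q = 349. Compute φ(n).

14616

φ(15007) = 15007 · (1 − 1/43) · (1 − 1/349)
       = 15007 · 14616/15007 = 14616.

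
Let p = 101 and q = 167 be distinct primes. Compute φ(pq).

16600

φ(n) = (p − 1)(q − 1) = (101−1)(167−1) = 100·166 = 16600.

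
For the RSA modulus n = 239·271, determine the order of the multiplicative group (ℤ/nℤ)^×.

φ(64769) = 64769 · (1 − 1/239) · (1 − 1/271)
       = 64769 · 64260/64769 = 64260.

64260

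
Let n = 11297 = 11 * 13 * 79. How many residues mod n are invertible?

φ(11) = 11 − 1 = 10.
φ(13) = 13 − 1 = 12.
φ(79) = 79 − 1 = 78.
Since φ is multiplicative, φ(11297) = 10 · 12 · 78 = 9360.

9360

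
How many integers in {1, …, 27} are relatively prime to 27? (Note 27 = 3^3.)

φ(27) = 27 · (1 − 1/3)
       = 27 · 2/3 = 18.

18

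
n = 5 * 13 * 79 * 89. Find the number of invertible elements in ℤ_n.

329472

φ(457015) = 457015 · (1 − 1/5) · (1 − 1/13) · (1 − 1/79) · (1 − 1/89)
       = 457015 · 329472/457015 = 329472.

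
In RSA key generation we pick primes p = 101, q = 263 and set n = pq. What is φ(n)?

26200

φ(101) = 101 − 1 = 100.
φ(263) = 263 − 1 = 262.
φ(26563) = 100 × 262 = 26200.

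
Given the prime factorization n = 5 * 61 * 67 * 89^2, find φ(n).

φ(5) = 5 − 1 = 4.
φ(61) = 61 − 1 = 60.
φ(67) = 67 − 1 = 66.
φ(89^2) = 89^2 − 89^1 = 7921 − 89 = 7832.
Multiply: 4 · 60 · 66 · 7832 = 124058880.

124058880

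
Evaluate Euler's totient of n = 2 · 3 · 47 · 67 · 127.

765072

φ(2399538) = 2399538 · (1 − 1/2) · (1 − 1/3) · (1 − 1/47) · (1 − 1/67) · (1 − 1/127)
       = 2399538 · 765072/2399538 = 765072.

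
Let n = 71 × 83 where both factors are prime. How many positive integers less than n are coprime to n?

5740

φ(n) = (p − 1)(q − 1) = (71−1)(83−1) = 70·82 = 5740.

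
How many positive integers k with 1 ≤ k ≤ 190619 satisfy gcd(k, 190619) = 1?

First factor: 190619 = 11 · 13 · 31 · 43.
φ(190619) = 190619 · (1 − 1/11) · (1 − 1/13) · (1 − 1/31) · (1 − 1/43)
       = 190619 · 151200/190619 = 151200.

151200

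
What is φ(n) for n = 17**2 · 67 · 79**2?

110620224

φ(17^2) = 17^1·(17−1) = 17·16 = 272.
φ(67) = 67 − 1 = 66.
φ(79^2) = 79^1·(79−1) = 79·78 = 6162.
Since φ is multiplicative, φ(120844483) = 272 · 66 · 6162 = 110620224.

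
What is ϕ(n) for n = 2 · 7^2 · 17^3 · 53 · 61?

φ(2) = 2 − 1 = 1.
φ(7^2) = 7^1·(7−1) = 7·6 = 42.
φ(17^3) = 17^2·(17−1) = 289·16 = 4624.
φ(53) = 53 − 1 = 52.
φ(61) = 61 − 1 = 60.
Multiply: 1 · 42 · 4624 · 52 · 60 = 605928960.

605928960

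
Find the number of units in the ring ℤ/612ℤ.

192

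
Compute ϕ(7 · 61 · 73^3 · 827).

114093463680

φ(137373184193) = 137373184193 · (1 − 1/7) · (1 − 1/61) · (1 − 1/73) · (1 − 1/827)
       = 137373184193 · 21409920/25778417 = 114093463680.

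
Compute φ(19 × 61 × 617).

665280

φ(715103) = 715103 · (1 − 1/19) · (1 − 1/61) · (1 − 1/617)
       = 715103 · 665280/715103 = 665280.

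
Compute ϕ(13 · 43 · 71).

φ(39689) = 39689 · (1 − 1/13) · (1 − 1/43) · (1 − 1/71)
       = 39689 · 35280/39689 = 35280.

35280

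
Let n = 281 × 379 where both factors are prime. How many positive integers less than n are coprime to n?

105840

φ(106499) = 106499 · (1 − 1/281) · (1 − 1/379)
       = 106499 · 105840/106499 = 105840.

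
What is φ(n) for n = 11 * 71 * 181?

126000

φ(141361) = 141361 · (1 − 1/11) · (1 − 1/71) · (1 − 1/181)
       = 141361 · 126000/141361 = 126000.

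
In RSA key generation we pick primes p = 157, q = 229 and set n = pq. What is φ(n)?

φ(157) = 157 − 1 = 156.
φ(229) = 229 − 1 = 228.
Since φ is multiplicative, φ(35953) = 156 · 228 = 35568.

35568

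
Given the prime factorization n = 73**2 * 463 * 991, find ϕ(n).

2403989280

φ(73^2) = 73^2 − 73^1 = 5329 − 73 = 5256.
φ(463) = 463 − 1 = 462.
φ(991) = 991 − 1 = 990.
Multiply: 5256 · 462 · 990 = 2403989280.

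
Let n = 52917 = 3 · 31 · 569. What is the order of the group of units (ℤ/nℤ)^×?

φ(52917) = 52917 · (1 − 1/3) · (1 − 1/31) · (1 − 1/569)
       = 52917 · 34080/52917 = 34080.

34080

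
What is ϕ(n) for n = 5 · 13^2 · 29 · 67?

1153152

φ(5) = 5 − 1 = 4.
φ(13^2) = 13^2 − 13^1 = 169 − 13 = 156.
φ(29) = 29 − 1 = 28.
φ(67) = 67 − 1 = 66.
φ(1641835) = 4 × 156 × 28 × 66 = 1153152.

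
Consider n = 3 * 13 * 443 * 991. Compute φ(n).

φ(17121507) = 17121507 · (1 − 1/3) · (1 − 1/13) · (1 − 1/443) · (1 − 1/991)
       = 17121507 · 10501920/17121507 = 10501920.

10501920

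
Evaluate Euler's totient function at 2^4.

8

φ(16) = 16 · (1 − 1/2)
       = 16 · 1/2 = 8.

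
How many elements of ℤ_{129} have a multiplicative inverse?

First factor: 129 = 3 × 43.
φ(3) = 3 − 1 = 2.
φ(43) = 43 − 1 = 42.
φ(129) = 2 × 42 = 84.

84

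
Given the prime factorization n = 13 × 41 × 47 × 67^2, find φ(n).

97637760

φ(112453939) = 112453939 · (1 − 1/13) · (1 − 1/41) · (1 − 1/47) · (1 − 1/67)
       = 112453939 · 1457280/1678417 = 97637760.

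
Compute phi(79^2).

6162

φ(6241) = 6241 · (1 − 1/79)
       = 6241 · 78/79 = 6162.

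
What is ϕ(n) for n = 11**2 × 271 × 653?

19364400

φ(21412523) = 21412523 · (1 − 1/11) · (1 − 1/271) · (1 − 1/653)
       = 21412523 · 1760400/1946593 = 19364400.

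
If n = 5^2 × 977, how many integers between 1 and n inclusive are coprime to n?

φ(5^2) = 5^1·(5−1) = 5·4 = 20.
φ(977) = 977 − 1 = 976.
φ(24425) = 20 × 976 = 19520.

19520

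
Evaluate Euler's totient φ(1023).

600

Factor 1023: 1023 = 3 * 11 * 31.
φ(3) = 3 − 1 = 2.
φ(11) = 11 − 1 = 10.
φ(31) = 31 − 1 = 30.
Since φ is multiplicative, φ(1023) = 2 · 10 · 30 = 600.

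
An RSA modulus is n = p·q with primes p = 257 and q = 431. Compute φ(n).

φ(257) = 257 − 1 = 256.
φ(431) = 431 − 1 = 430.
Since φ is multiplicative, φ(110767) = 256 · 430 = 110080.

110080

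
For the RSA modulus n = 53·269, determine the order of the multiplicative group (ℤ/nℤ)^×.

φ(n) = (p − 1)(q − 1) = (53−1)(269−1) = 52·268 = 13936.

13936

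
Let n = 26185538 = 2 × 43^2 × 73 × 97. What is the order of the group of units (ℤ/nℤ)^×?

12483072

φ(2) = 2 − 1 = 1.
φ(43^2) = 43^2 − 43^1 = 1849 − 43 = 1806.
φ(73) = 73 − 1 = 72.
φ(97) = 97 − 1 = 96.
Multiply: 1 · 1806 · 72 · 96 = 12483072.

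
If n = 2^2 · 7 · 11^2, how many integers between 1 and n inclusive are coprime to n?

1320

φ(2^2) = 2^2 − 2^1 = 4 − 2 = 2.
φ(7) = 7 − 1 = 6.
φ(11^2) = 11^2 − 11^1 = 121 − 11 = 110.
Since φ is multiplicative, φ(3388) = 2 · 6 · 110 = 1320.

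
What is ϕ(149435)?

95040

Prime factorization: 149435 = 5 × 11^2 × 13 × 19.
φ(149435) = 149435 · (1 − 1/5) · (1 − 1/11) · (1 − 1/13) · (1 − 1/19)
       = 149435 · 8640/13585 = 95040.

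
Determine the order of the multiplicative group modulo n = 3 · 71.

φ(213) = 213 · (1 − 1/3) · (1 − 1/71)
       = 213 · 140/213 = 140.

140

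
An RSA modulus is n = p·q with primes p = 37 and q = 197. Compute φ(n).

7056

φ(pq) = (p−1)(q−1) = 36 · 196 = 7056.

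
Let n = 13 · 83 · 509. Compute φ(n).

499872

φ(549211) = 549211 · (1 − 1/13) · (1 − 1/83) · (1 − 1/509)
       = 549211 · 499872/549211 = 499872.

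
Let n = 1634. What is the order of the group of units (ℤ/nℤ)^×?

756

First factor: 1634 = 2 · 19 · 43.
φ(1634) = 1634 · (1 − 1/2) · (1 − 1/19) · (1 − 1/43)
       = 1634 · 756/1634 = 756.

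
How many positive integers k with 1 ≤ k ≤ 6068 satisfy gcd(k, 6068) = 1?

First factor: 6068 = 2**2 * 37 * 41.
φ(2^2) = 2^1·(2−1) = 2·1 = 2.
φ(37) = 37 − 1 = 36.
φ(41) = 41 − 1 = 40.
φ(6068) = 2 × 36 × 40 = 2880.

2880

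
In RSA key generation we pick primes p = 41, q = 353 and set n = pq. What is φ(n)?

14080

φ(pq) = (p−1)(q−1) = 40 · 352 = 14080.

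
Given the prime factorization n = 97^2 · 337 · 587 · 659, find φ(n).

1206440073216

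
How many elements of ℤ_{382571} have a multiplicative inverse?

Factor 382571: 382571 = 7 * 31 * 41 * 43.
φ(382571) = 382571 · (1 − 1/7) · (1 − 1/31) · (1 − 1/41) · (1 − 1/43)
       = 382571 · 302400/382571 = 302400.

302400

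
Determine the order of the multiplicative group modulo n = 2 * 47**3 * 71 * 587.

4168206280

φ(8654062342) = 8654062342 · (1 − 1/2) · (1 − 1/47) · (1 − 1/71) · (1 − 1/587)
       = 8654062342 · 1886920/3917638 = 4168206280.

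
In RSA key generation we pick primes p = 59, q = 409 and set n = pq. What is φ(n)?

23664

φ(59) = 59 − 1 = 58.
φ(409) = 409 − 1 = 408.
Multiply: 58 · 408 = 23664.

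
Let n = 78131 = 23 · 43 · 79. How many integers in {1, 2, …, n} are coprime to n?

φ(23) = 23 − 1 = 22.
φ(43) = 43 − 1 = 42.
φ(79) = 79 − 1 = 78.
φ(78131) = 22 × 42 × 78 = 72072.

72072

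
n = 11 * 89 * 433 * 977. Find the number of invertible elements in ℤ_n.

371036160

φ(414157139) = 414157139 · (1 − 1/11) · (1 − 1/89) · (1 − 1/433) · (1 − 1/977)
       = 414157139 · 371036160/414157139 = 371036160.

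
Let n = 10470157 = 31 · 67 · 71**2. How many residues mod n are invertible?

φ(31) = 31 − 1 = 30.
φ(67) = 67 − 1 = 66.
φ(71^2) = 71^1·(71−1) = 71·70 = 4970.
φ(10470157) = 30 × 66 × 4970 = 9840600.

9840600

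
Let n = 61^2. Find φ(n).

φ(61^2) = 61^2 − 61^1 = 3721 − 61 = 3660.

3660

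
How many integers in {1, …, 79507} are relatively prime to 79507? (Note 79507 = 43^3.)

77658

φ(79507) = 79507 · (1 − 1/43)
       = 79507 · 42/43 = 77658.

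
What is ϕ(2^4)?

8

φ(16) = 16 · (1 − 1/2)
       = 16 · 1/2 = 8.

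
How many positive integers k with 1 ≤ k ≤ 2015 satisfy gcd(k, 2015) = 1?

2015 = 5 · 13 · 31.
φ(2015) = 2015 · (1 − 1/5) · (1 − 1/13) · (1 − 1/31)
       = 2015 · 1440/2015 = 1440.

1440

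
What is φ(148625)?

112000

Prime factorization: 148625 = 5^3 × 29 × 41.
φ(148625) = 148625 · (1 − 1/5) · (1 − 1/29) · (1 − 1/41)
       = 148625 · 4480/5945 = 112000.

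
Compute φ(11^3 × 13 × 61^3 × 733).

φ(11^3) = 11^3 − 11^2 = 1331 − 121 = 1210.
φ(13) = 13 − 1 = 12.
φ(61^3) = 61^2·(61−1) = 3721·60 = 223260.
φ(733) = 733 − 1 = 732.
Multiply: 1210 · 12 · 223260 · 732 = 2372950166400.

2372950166400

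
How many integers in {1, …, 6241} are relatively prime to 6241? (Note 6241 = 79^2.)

6162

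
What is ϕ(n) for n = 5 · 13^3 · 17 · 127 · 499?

8144188416

φ(11834590885) = 11834590885 · (1 − 1/5) · (1 − 1/13) · (1 − 1/17) · (1 − 1/127) · (1 − 1/499)
       = 11834590885 · 48190464/70027165 = 8144188416.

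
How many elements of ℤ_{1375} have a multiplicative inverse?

1375 = 5**3 · 11.
φ(1375) = 1375 · (1 − 1/5) · (1 − 1/11)
       = 1375 · 40/55 = 1000.

1000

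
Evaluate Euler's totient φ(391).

352

First factor: 391 = 17 · 23.
φ(391) = 391 · (1 − 1/17) · (1 − 1/23)
       = 391 · 352/391 = 352.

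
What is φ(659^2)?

φ(434281) = 434281 · (1 − 1/659)
       = 434281 · 658/659 = 433622.

433622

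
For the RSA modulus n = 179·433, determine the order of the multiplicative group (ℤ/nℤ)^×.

76896

φ(179) = 179 − 1 = 178.
φ(433) = 433 − 1 = 432.
Since φ is multiplicative, φ(77507) = 178 · 432 = 76896.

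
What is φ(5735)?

4320

Factor 5735: 5735 = 5 · 31 · 37.
φ(5) = 5 − 1 = 4.
φ(31) = 31 − 1 = 30.
φ(37) = 37 − 1 = 36.
Multiply: 4 · 30 · 36 = 4320.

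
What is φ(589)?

540

First factor: 589 = 19 · 31.
φ(589) = 589 · (1 − 1/19) · (1 − 1/31)
       = 589 · 540/589 = 540.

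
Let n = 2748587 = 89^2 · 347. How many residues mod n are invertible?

φ(2748587) = 2748587 · (1 − 1/89) · (1 − 1/347)
       = 2748587 · 30448/30883 = 2709872.

2709872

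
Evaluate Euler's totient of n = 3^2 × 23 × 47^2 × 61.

φ(3^2) = 3^2 − 3^1 = 9 − 3 = 6.
φ(23) = 23 − 1 = 22.
φ(47^2) = 47^2 − 47^1 = 2209 − 47 = 2162.
φ(61) = 61 − 1 = 60.
Since φ is multiplicative, φ(27893043) = 6 · 22 · 2162 · 60 = 17123040.

17123040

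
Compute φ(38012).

First factor: 38012 = 2^2 * 13 * 17 * 43.
φ(38012) = 38012 · (1 − 1/2) · (1 − 1/13) · (1 − 1/17) · (1 − 1/43)
       = 38012 · 8064/19006 = 16128.

16128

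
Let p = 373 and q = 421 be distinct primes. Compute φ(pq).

156240

For distinct primes, φ(pq) = (p−1)(q−1) = 372 × 420 = 156240.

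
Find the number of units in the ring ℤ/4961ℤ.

4400

4961 = 11^2 * 41.
φ(11^2) = 11^1·(11−1) = 11·10 = 110.
φ(41) = 41 − 1 = 40.
φ(4961) = 110 × 40 = 4400.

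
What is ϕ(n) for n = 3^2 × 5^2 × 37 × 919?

3965760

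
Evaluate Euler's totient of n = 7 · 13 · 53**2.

198432

φ(255619) = 255619 · (1 − 1/7) · (1 − 1/13) · (1 − 1/53)
       = 255619 · 3744/4823 = 198432.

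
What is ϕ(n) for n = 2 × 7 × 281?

1680

φ(3934) = 3934 · (1 − 1/2) · (1 − 1/7) · (1 − 1/281)
       = 3934 · 1680/3934 = 1680.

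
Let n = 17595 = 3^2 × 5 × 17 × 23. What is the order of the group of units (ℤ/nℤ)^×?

φ(3^2) = 3^2 − 3^1 = 9 − 3 = 6.
φ(5) = 5 − 1 = 4.
φ(17) = 17 − 1 = 16.
φ(23) = 23 − 1 = 22.
Since φ is multiplicative, φ(17595) = 6 · 4 · 16 · 22 = 8448.

8448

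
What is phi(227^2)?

51302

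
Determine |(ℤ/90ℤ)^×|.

24

Factor 90: 90 = 2 · 3^2 · 5.
φ(2) = 2 − 1 = 1.
φ(3^2) = 3^2 − 3^1 = 9 − 3 = 6.
φ(5) = 5 − 1 = 4.
Multiply: 1 · 6 · 4 = 24.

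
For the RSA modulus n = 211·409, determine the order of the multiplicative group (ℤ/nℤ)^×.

85680

For distinct primes, φ(pq) = (p−1)(q−1) = 210 × 408 = 85680.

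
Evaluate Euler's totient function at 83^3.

φ(83^3) = 83^3 − 83^2 = 571787 − 6889 = 564898.

564898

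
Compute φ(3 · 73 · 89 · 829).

φ(16158039) = 16158039 · (1 − 1/3) · (1 − 1/73) · (1 − 1/89) · (1 − 1/829)
       = 16158039 · 10492416/16158039 = 10492416.

10492416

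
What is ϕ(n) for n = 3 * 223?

444

φ(669) = 669 · (1 − 1/3) · (1 − 1/223)
       = 669 · 444/669 = 444.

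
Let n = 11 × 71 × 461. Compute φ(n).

φ(360041) = 360041 · (1 − 1/11) · (1 − 1/71) · (1 − 1/461)
       = 360041 · 322000/360041 = 322000.

322000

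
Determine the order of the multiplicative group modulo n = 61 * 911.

54600

φ(61) = 61 − 1 = 60.
φ(911) = 911 − 1 = 910.
Since φ is multiplicative, φ(55571) = 60 · 910 = 54600.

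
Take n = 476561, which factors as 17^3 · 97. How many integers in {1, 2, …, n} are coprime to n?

443904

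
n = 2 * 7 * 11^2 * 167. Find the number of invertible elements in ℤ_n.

φ(2) = 2 − 1 = 1.
φ(7) = 7 − 1 = 6.
φ(11^2) = 11^1·(11−1) = 11·10 = 110.
φ(167) = 167 − 1 = 166.
φ(282898) = 1 × 6 × 110 × 166 = 109560.

109560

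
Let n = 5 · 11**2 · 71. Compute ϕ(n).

30800

φ(5) = 5 − 1 = 4.
φ(11^2) = 11^1·(11−1) = 11·10 = 110.
φ(71) = 71 − 1 = 70.
φ(42955) = 4 × 110 × 70 = 30800.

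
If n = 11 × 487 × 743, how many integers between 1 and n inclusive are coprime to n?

3606120

φ(3980251) = 3980251 · (1 − 1/11) · (1 − 1/487) · (1 − 1/743)
       = 3980251 · 3606120/3980251 = 3606120.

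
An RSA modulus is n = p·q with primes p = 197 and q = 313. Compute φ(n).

61152

φ(197) = 197 − 1 = 196.
φ(313) = 313 − 1 = 312.
Multiply: 196 · 312 = 61152.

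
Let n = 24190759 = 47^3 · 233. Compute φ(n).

23574448

φ(24190759) = 24190759 · (1 − 1/47) · (1 − 1/233)
       = 24190759 · 10672/10951 = 23574448.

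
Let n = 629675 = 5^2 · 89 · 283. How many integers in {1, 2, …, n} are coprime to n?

496320

φ(629675) = 629675 · (1 − 1/5) · (1 − 1/89) · (1 − 1/283)
       = 629675 · 99264/125935 = 496320.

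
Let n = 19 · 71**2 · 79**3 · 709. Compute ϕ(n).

φ(19) = 19 − 1 = 18.
φ(71^2) = 71^2 − 71^1 = 5041 − 71 = 4970.
φ(79^3) = 79^2·(79−1) = 6241·78 = 486798.
φ(709) = 709 − 1 = 708.
φ(33480952708129) = 18 × 4970 × 486798 × 708 = 30832655948640.

30832655948640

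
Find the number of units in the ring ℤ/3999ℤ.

2520

Prime factorization: 3999 = 3 × 31 × 43.
φ(3999) = 3999 · (1 − 1/3) · (1 − 1/31) · (1 − 1/43)
       = 3999 · 2520/3999 = 2520.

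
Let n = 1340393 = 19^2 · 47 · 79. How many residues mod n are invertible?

φ(19^2) = 19^1·(19−1) = 19·18 = 342.
φ(47) = 47 − 1 = 46.
φ(79) = 79 − 1 = 78.
Since φ is multiplicative, φ(1340393) = 342 · 46 · 78 = 1227096.

1227096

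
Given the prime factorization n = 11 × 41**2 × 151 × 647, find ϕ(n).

φ(1806515227) = 1806515227 · (1 − 1/11) · (1 − 1/41) · (1 − 1/151) · (1 − 1/647)
       = 1806515227 · 38760000/44061347 = 1589160000.

1589160000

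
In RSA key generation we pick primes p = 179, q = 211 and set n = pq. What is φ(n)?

φ(n) = (p − 1)(q − 1) = (179−1)(211−1) = 178·210 = 37380.

37380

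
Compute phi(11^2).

φ(121) = 121 · (1 − 1/11)
       = 121 · 10/11 = 110.

110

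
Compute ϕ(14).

6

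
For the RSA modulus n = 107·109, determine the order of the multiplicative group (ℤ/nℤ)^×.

φ(107) = 107 − 1 = 106.
φ(109) = 109 − 1 = 108.
Since φ is multiplicative, φ(11663) = 106 · 108 = 11448.

11448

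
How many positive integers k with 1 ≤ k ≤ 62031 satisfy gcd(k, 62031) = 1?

Prime factorization: 62031 = 3 · 23 · 29 · 31.
φ(62031) = 62031 · (1 − 1/3) · (1 − 1/23) · (1 − 1/29) · (1 − 1/31)
       = 62031 · 36960/62031 = 36960.

36960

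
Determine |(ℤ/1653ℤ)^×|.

1008

Factor 1653: 1653 = 3 × 19 × 29.
φ(1653) = 1653 · (1 − 1/3) · (1 − 1/19) · (1 − 1/29)
       = 1653 · 1008/1653 = 1008.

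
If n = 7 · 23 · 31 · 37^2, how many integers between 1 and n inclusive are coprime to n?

5274720

φ(7) = 7 − 1 = 6.
φ(23) = 23 − 1 = 22.
φ(31) = 31 − 1 = 30.
φ(37^2) = 37^2 − 37^1 = 1369 − 37 = 1332.
Since φ is multiplicative, φ(6832679) = 6 · 22 · 30 · 1332 = 5274720.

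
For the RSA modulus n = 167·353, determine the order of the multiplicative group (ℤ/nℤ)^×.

58432

φ(pq) = (p−1)(q−1) = 166 · 352 = 58432.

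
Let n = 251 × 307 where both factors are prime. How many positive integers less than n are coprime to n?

76500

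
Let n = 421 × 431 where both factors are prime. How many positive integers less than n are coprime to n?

180600

For distinct primes, φ(pq) = (p−1)(q−1) = 420 × 430 = 180600.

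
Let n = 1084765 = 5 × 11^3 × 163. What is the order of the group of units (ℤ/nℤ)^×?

784080

φ(1084765) = 1084765 · (1 − 1/5) · (1 − 1/11) · (1 − 1/163)
       = 1084765 · 6480/8965 = 784080.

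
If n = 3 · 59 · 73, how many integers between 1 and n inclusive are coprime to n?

8352

φ(12921) = 12921 · (1 − 1/3) · (1 − 1/59) · (1 − 1/73)
       = 12921 · 8352/12921 = 8352.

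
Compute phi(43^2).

1806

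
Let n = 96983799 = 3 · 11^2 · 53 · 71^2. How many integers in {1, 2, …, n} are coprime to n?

φ(96983799) = 96983799 · (1 − 1/3) · (1 − 1/11) · (1 − 1/53) · (1 − 1/71)
       = 96983799 · 72800/124179 = 56856800.

56856800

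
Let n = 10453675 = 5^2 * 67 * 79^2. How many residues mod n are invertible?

8133840

φ(10453675) = 10453675 · (1 − 1/5) · (1 − 1/67) · (1 − 1/79)
       = 10453675 · 20592/26465 = 8133840.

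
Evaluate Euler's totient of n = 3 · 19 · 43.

1512

φ(3) = 3 − 1 = 2.
φ(19) = 19 − 1 = 18.
φ(43) = 43 − 1 = 42.
Since φ is multiplicative, φ(2451) = 2 · 18 · 42 = 1512.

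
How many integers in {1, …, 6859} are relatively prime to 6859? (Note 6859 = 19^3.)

φ(19^3) = 19^2·(19−1) = 361·18 = 6498.

6498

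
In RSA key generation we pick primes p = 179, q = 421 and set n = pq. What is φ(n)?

74760

φ(179) = 179 − 1 = 178.
φ(421) = 421 − 1 = 420.
Since φ is multiplicative, φ(75359) = 178 · 420 = 74760.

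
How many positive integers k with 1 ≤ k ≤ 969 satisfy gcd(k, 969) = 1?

576

Prime factorization: 969 = 3 · 17 · 19.
φ(969) = 969 · (1 − 1/3) · (1 − 1/17) · (1 − 1/19)
       = 969 · 576/969 = 576.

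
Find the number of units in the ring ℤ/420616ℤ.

169344

420616 = 2^3 · 7^2 · 29 · 37.
φ(2^3) = 2^3 − 2^2 = 8 − 4 = 4.
φ(7^2) = 7^1·(7−1) = 7·6 = 42.
φ(29) = 29 − 1 = 28.
φ(37) = 37 − 1 = 36.
Since φ is multiplicative, φ(420616) = 4 · 42 · 28 · 36 = 169344.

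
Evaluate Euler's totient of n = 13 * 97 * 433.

497664

φ(546013) = 546013 · (1 − 1/13) · (1 − 1/97) · (1 − 1/433)
       = 546013 · 497664/546013 = 497664.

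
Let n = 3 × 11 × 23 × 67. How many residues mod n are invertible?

φ(50853) = 50853 · (1 − 1/3) · (1 − 1/11) · (1 − 1/23) · (1 − 1/67)
       = 50853 · 29040/50853 = 29040.

29040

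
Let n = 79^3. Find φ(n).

φ(493039) = 493039 · (1 − 1/79)
       = 493039 · 78/79 = 486798.

486798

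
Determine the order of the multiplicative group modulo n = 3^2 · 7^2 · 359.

φ(3^2) = 3^2 − 3^1 = 9 − 3 = 6.
φ(7^2) = 7^2 − 7^1 = 49 − 7 = 42.
φ(359) = 359 − 1 = 358.
Multiply: 6 · 42 · 358 = 90216.

90216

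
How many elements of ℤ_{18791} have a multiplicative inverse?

Factor 18791: 18791 = 19 · 23 · 43.
φ(18791) = 18791 · (1 − 1/19) · (1 − 1/23) · (1 − 1/43)
       = 18791 · 16632/18791 = 16632.

16632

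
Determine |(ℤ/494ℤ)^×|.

494 = 2 · 13 · 19.
φ(494) = 494 · (1 − 1/2) · (1 − 1/13) · (1 − 1/19)
       = 494 · 216/494 = 216.

216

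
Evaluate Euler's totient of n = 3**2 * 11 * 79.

4680

φ(3^2) = 3^1·(3−1) = 3·2 = 6.
φ(11) = 11 − 1 = 10.
φ(79) = 79 − 1 = 78.
Since φ is multiplicative, φ(7821) = 6 · 10 · 78 = 4680.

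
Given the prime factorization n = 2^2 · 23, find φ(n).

44

φ(2^2) = 2^1·(2−1) = 2·1 = 2.
φ(23) = 23 − 1 = 22.
φ(92) = 2 × 22 = 44.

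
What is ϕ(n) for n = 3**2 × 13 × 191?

φ(3^2) = 3^1·(3−1) = 3·2 = 6.
φ(13) = 13 − 1 = 12.
φ(191) = 191 − 1 = 190.
φ(22347) = 6 × 12 × 190 = 13680.

13680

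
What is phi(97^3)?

903264

φ(97^3) = 97^3 − 97^2 = 912673 − 9409 = 903264.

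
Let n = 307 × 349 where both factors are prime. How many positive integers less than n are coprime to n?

For distinct primes, φ(pq) = (p−1)(q−1) = 306 × 348 = 106488.

106488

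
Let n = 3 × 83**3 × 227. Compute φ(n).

255333896

φ(389386947) = 389386947 · (1 − 1/3) · (1 − 1/83) · (1 − 1/227)
       = 389386947 · 37064/56523 = 255333896.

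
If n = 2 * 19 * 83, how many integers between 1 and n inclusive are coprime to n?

φ(2) = 2 − 1 = 1.
φ(19) = 19 − 1 = 18.
φ(83) = 83 − 1 = 82.
φ(3154) = 1 × 18 × 82 = 1476.

1476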